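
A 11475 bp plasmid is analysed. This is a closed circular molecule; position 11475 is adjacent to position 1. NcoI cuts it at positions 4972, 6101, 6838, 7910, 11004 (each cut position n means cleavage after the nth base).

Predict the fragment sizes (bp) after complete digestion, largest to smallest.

Circular molecule, 5 cuts → 5 fragments:
  6101 − 4972 = 1129 bp
  6838 − 6101 = 737 bp
  7910 − 6838 = 1072 bp
  11004 − 7910 = 3094 bp
  wrap: 11475 − 11004 + 4972 = 5443 bp
Sorted largest to smallest: 5443, 3094, 1129, 1072, 737 bp.

5443, 3094, 1129, 1072, 737 bp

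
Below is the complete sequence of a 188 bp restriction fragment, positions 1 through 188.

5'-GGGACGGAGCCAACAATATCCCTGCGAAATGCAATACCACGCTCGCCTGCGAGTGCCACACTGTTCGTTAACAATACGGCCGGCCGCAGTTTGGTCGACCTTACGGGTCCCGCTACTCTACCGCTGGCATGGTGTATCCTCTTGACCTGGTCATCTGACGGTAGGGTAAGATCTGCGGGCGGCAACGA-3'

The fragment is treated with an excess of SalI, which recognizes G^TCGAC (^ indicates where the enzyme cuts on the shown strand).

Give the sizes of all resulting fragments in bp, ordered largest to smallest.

The SalI site (GTCGAC) starts at position 94.
SalI cuts after the first base of each site, so after position 94.
Linear molecule, 1 cut → 2 fragments:
  1–94 → 94 bp
  95–188 → 94 bp
Sorted largest to smallest: 94, 94 bp.

94, 94 bp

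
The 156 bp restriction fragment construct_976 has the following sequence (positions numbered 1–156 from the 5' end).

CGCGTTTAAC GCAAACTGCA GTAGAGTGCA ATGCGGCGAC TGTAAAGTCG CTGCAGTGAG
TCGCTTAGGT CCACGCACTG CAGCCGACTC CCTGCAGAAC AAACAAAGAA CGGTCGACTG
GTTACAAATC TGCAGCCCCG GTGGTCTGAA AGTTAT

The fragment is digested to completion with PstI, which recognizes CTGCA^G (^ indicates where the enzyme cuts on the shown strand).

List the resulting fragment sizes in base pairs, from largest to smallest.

PstI sites (CTGCAG) start at positions 16, 51, 78, 92, 130.
PstI cuts after base 5 of each site (before the last base), so after positions 20, 55, 82, 96, 134.
Linear molecule, 5 cuts → 6 fragments:
  1–20 → 20 bp
  21–55 → 35 bp
  56–82 → 27 bp
  83–96 → 14 bp
  97–134 → 38 bp
  135–156 → 22 bp
Sorted largest to smallest: 38, 35, 27, 22, 20, 14 bp.

38, 35, 27, 22, 20, 14 bp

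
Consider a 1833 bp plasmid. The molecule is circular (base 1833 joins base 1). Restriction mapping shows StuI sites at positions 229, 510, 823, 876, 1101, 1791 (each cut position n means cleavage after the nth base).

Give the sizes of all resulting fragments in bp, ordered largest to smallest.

Circular molecule, 6 cuts → 6 fragments:
  510 − 229 = 281 bp
  823 − 510 = 313 bp
  876 − 823 = 53 bp
  1101 − 876 = 225 bp
  1791 − 1101 = 690 bp
  wrap: 1833 − 1791 + 229 = 271 bp
Sorted largest to smallest: 690, 313, 281, 271, 225, 53 bp.

690, 313, 281, 271, 225, 53 bp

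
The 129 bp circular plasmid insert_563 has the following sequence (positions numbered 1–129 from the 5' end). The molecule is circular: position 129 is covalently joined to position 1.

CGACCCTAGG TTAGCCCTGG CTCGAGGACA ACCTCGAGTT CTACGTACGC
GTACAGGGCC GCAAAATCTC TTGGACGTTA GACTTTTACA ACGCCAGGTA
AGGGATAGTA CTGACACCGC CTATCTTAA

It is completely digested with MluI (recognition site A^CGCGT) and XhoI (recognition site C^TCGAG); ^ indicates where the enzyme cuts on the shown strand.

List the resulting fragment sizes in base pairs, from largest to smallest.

103, 14, 12 bp

The MluI site (ACGCGT) starts at position 47.
MluI cuts after the first base of each site, so after position 47.
XhoI sites (CTCGAG) start at positions 21, 33.
XhoI cuts after the first base of each site, so after positions 21, 33.
Combined cut positions: 21, 33, 47.
Circular molecule, 3 cuts → 3 fragments:
  22–33 → 12 bp
  34–47 → 14 bp
  48–129 then 1–21 → 82 + 21 = 103 bp
Sorted largest to smallest: 103, 14, 12 bp.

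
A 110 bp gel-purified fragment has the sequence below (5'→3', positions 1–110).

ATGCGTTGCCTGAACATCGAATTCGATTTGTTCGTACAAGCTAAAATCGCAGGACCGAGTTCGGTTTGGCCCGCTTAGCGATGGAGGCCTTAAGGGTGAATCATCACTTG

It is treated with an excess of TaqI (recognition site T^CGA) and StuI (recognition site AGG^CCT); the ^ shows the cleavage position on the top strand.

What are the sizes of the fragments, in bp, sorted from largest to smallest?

TaqI sites (TCGA) start at positions 17, 23.
TaqI cuts after the first base of each site, so after positions 17, 23.
The StuI site (AGGCCT) starts at position 85.
StuI cuts after base 3 of each site, so after position 87.
Combined cut positions: 17, 23, 87.
Linear molecule, 3 cuts → 4 fragments:
  1–17 → 17 bp
  18–23 → 6 bp
  24–87 → 64 bp
  88–110 → 23 bp
Sorted largest to smallest: 64, 23, 17, 6 bp.

64, 23, 17, 6 bp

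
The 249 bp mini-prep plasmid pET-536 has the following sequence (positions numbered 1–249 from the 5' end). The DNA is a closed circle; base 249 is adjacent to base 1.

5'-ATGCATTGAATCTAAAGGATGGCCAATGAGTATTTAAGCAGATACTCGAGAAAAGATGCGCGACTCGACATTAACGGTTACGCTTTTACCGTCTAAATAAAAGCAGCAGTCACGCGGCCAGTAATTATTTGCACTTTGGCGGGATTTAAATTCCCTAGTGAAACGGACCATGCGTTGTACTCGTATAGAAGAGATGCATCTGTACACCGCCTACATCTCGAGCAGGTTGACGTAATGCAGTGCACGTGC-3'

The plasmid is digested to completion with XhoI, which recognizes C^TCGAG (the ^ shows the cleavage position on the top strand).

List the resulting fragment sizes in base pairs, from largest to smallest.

172, 77 bp

XhoI sites (CTCGAG) start at positions 45, 217.
XhoI cuts after the first base of each site, so after positions 45, 217.
Circular molecule, 2 cuts → 2 fragments:
  46–217 → 172 bp
  218–249 then 1–45 → 32 + 45 = 77 bp
Sorted largest to smallest: 172, 77 bp.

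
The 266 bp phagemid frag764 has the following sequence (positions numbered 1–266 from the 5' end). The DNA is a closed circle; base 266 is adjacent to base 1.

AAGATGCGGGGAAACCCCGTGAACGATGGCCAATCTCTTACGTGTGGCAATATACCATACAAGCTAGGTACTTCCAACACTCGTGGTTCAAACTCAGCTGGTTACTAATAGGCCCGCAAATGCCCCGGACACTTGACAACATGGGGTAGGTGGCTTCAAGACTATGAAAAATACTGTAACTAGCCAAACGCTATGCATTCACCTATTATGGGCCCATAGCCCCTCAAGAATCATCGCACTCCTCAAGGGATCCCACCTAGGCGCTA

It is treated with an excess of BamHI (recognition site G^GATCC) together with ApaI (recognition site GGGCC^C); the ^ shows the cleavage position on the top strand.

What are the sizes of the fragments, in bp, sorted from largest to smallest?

The BamHI site (GGATCC) starts at position 248.
BamHI cuts after the first base of each site, so after position 248.
The ApaI site (GGGCCC) starts at position 210.
ApaI cuts after base 5 of each site (before the last base), so after position 214.
Combined cut positions: 214, 248.
Circular molecule, 2 cuts → 2 fragments:
  215–248 → 34 bp
  249–266 then 1–214 → 18 + 214 = 232 bp
Sorted largest to smallest: 232, 34 bp.

232, 34 bp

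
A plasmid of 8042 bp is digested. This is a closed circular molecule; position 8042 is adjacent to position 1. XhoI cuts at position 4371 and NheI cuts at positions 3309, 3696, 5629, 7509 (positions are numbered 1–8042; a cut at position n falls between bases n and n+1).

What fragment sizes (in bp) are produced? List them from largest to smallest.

Combined cut positions (sorted): 3309, 3696, 4371, 5629, 7509.
Circular molecule, 5 cuts → 5 fragments:
  3696 − 3309 = 387 bp
  4371 − 3696 = 675 bp
  5629 − 4371 = 1258 bp
  7509 − 5629 = 1880 bp
  wrap: 8042 − 7509 + 3309 = 3842 bp
Sorted largest to smallest: 3842, 1880, 1258, 675, 387 bp.

3842, 1880, 1258, 675, 387 bp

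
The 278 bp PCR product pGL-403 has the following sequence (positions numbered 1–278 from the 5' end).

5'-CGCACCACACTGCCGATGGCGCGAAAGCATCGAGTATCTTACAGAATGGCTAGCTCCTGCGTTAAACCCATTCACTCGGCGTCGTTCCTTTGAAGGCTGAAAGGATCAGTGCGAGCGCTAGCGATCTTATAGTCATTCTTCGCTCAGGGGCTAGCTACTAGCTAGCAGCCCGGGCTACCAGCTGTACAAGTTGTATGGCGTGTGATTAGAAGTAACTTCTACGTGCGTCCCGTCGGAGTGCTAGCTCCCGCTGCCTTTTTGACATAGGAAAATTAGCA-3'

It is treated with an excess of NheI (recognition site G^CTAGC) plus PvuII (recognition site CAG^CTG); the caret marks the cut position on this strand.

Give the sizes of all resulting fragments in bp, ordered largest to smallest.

NheI sites (GCTAGC) start at positions 49, 117, 150, 161, 240.
NheI cuts after the first base of each site, so after positions 49, 117, 150, 161, 240.
The PvuII site (CAGCTG) starts at position 179.
PvuII cuts after base 3 of each site, so after position 181.
Combined cut positions: 49, 117, 150, 161, 181, 240.
Linear molecule, 6 cuts → 7 fragments:
  1–49 → 49 bp
  50–117 → 68 bp
  118–150 → 33 bp
  151–161 → 11 bp
  162–181 → 20 bp
  182–240 → 59 bp
  241–278 → 38 bp
Sorted largest to smallest: 68, 59, 49, 38, 33, 20, 11 bp.

68, 59, 49, 38, 33, 20, 11 bp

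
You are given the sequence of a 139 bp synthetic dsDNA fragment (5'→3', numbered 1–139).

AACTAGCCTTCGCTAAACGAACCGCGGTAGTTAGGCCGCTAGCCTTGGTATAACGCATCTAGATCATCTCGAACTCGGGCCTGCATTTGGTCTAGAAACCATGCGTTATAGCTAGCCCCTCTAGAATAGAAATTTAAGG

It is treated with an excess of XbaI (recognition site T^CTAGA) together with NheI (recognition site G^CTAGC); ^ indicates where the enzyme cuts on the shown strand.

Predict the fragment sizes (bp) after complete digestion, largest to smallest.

XbaI sites (TCTAGA) start at positions 58, 91, 120.
XbaI cuts after the first base of each site, so after positions 58, 91, 120.
NheI sites (GCTAGC) start at positions 38, 111.
NheI cuts after the first base of each site, so after positions 38, 111.
Combined cut positions: 38, 58, 91, 111, 120.
Linear molecule, 5 cuts → 6 fragments:
  1–38 → 38 bp
  39–58 → 20 bp
  59–91 → 33 bp
  92–111 → 20 bp
  112–120 → 9 bp
  121–139 → 19 bp
Sorted largest to smallest: 38, 33, 20, 20, 19, 9 bp.

38, 33, 20, 20, 19, 9 bp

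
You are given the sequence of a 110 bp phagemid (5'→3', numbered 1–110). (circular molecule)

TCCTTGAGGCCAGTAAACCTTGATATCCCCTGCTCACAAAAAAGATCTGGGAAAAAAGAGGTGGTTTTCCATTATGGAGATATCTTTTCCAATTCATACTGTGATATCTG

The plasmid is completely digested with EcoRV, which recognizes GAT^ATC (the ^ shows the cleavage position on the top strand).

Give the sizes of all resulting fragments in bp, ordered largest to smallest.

EcoRV sites (GATATC) start at positions 22, 79, 103.
EcoRV cuts after base 3 of each site, so after positions 24, 81, 105.
Circular molecule, 3 cuts → 3 fragments:
  25–81 → 57 bp
  82–105 → 24 bp
  106–110 then 1–24 → 5 + 24 = 29 bp
Sorted largest to smallest: 57, 29, 24 bp.

57, 29, 24 bp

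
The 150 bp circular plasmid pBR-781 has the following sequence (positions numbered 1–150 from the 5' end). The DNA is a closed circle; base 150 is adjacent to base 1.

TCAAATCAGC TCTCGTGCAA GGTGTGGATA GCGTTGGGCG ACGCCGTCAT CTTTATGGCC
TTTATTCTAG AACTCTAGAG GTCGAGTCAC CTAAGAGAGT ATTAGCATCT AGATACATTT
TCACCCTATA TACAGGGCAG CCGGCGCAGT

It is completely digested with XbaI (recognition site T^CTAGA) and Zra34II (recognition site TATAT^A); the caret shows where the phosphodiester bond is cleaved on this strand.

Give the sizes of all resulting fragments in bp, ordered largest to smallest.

XbaI sites (TCTAGA) start at positions 66, 74, 108.
XbaI cuts after the first base of each site, so after positions 66, 74, 108.
The Zra34II site (TATATA) starts at position 127.
Zra34II cuts after base 5 of each site (before the last base), so after position 131.
Combined cut positions: 66, 74, 108, 131.
Circular molecule, 4 cuts → 4 fragments:
  67–74 → 8 bp
  75–108 → 34 bp
  109–131 → 23 bp
  132–150 then 1–66 → 19 + 66 = 85 bp
Sorted largest to smallest: 85, 34, 23, 8 bp.

85, 34, 23, 8 bp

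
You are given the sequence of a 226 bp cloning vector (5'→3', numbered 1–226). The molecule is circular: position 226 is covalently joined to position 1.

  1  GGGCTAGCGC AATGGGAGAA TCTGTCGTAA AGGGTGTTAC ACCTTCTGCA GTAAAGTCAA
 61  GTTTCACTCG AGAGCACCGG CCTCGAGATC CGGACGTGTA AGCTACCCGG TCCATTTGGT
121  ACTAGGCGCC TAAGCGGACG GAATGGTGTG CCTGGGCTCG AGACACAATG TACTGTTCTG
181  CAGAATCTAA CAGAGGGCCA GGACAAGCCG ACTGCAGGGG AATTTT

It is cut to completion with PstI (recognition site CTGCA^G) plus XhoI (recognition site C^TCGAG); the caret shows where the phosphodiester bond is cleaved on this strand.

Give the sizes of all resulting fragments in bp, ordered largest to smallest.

75, 60, 34, 25, 17, 15 bp

PstI sites (CTGCAG) start at positions 46, 178, 212.
PstI cuts after base 5 of each site (before the last base), so after positions 50, 182, 216.
XhoI sites (CTCGAG) start at positions 67, 82, 157.
XhoI cuts after the first base of each site, so after positions 67, 82, 157.
Combined cut positions: 50, 67, 82, 157, 182, 216.
Circular molecule, 6 cuts → 6 fragments:
  51–67 → 17 bp
  68–82 → 15 bp
  83–157 → 75 bp
  158–182 → 25 bp
  183–216 → 34 bp
  217–226 then 1–50 → 10 + 50 = 60 bp
Sorted largest to smallest: 75, 60, 34, 25, 17, 15 bp.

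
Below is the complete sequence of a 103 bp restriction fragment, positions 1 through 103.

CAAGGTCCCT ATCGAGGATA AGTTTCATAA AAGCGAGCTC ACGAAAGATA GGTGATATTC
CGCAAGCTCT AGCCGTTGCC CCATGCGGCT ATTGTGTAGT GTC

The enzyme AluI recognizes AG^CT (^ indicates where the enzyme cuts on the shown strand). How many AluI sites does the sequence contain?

2

AGCT occurs starting at positions 36, 65.
AluI cuts at 2 sites.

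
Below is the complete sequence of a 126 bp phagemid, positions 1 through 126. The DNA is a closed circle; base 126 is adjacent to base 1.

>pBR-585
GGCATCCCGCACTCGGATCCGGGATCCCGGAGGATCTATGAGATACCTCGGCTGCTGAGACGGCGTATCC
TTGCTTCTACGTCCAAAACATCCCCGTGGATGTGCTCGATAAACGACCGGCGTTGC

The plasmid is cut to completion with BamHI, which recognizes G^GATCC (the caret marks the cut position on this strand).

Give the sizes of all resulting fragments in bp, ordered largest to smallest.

BamHI sites (GGATCC) start at positions 15, 22.
BamHI cuts after the first base of each site, so after positions 15, 22.
Circular molecule, 2 cuts → 2 fragments:
  16–22 → 7 bp
  23–126 then 1–15 → 104 + 15 = 119 bp
Sorted largest to smallest: 119, 7 bp.

119, 7 bp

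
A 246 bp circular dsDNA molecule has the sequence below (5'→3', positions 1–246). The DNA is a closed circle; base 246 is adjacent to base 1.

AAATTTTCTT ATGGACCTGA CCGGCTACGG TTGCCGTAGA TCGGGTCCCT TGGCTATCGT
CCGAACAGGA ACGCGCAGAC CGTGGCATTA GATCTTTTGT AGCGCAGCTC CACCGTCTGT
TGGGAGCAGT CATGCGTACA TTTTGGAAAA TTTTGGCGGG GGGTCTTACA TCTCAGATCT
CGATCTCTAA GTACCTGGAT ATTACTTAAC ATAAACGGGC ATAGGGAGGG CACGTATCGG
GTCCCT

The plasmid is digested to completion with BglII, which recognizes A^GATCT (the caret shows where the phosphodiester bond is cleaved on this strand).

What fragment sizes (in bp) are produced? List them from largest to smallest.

BglII sites (AGATCT) start at positions 90, 175.
BglII cuts after the first base of each site, so after positions 90, 175.
Circular molecule, 2 cuts → 2 fragments:
  91–175 → 85 bp
  176–246 then 1–90 → 71 + 90 = 161 bp
Sorted largest to smallest: 161, 85 bp.

161, 85 bp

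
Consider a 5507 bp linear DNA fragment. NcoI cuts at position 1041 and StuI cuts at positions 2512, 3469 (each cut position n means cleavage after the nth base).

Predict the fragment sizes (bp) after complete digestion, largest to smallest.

Combined cut positions (sorted): 1041, 2512, 3469.
Linear molecule, 3 cuts → 4 fragments:
  1041 − 0 = 1041 bp
  2512 − 1041 = 1471 bp
  3469 − 2512 = 957 bp
  5507 − 3469 = 2038 bp
Sorted largest to smallest: 2038, 1471, 1041, 957 bp.

2038, 1471, 1041, 957 bp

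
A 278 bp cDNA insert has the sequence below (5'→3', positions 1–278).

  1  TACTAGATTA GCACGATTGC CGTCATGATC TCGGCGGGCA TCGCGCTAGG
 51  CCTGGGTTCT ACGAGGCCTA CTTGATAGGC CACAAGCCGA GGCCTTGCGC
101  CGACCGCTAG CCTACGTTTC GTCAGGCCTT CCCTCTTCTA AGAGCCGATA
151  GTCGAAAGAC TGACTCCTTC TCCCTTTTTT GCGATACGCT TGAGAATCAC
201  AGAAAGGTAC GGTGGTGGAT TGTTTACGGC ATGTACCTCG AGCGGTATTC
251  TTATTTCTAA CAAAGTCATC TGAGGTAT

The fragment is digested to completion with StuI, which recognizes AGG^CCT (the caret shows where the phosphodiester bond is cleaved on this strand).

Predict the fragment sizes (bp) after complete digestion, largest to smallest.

152, 50, 34, 26, 16 bp

StuI sites (AGGCCT) start at positions 48, 64, 90, 124.
StuI cuts after base 3 of each site, so after positions 50, 66, 92, 126.
Linear molecule, 4 cuts → 5 fragments:
  1–50 → 50 bp
  51–66 → 16 bp
  67–92 → 26 bp
  93–126 → 34 bp
  127–278 → 152 bp
Sorted largest to smallest: 152, 50, 34, 26, 16 bp.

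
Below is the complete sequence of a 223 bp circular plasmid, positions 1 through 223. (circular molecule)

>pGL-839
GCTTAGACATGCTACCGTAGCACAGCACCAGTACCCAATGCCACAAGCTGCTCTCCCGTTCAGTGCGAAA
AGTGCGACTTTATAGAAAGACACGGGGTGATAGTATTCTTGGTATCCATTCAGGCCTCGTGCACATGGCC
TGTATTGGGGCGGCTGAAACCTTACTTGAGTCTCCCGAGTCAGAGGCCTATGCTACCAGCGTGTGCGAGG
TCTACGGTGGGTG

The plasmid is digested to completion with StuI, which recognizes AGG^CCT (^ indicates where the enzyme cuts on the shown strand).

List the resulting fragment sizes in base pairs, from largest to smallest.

StuI sites (AGGCCT) start at positions 122, 184.
StuI cuts after base 3 of each site, so after positions 124, 186.
Circular molecule, 2 cuts → 2 fragments:
  125–186 → 62 bp
  187–223 then 1–124 → 37 + 124 = 161 bp
Sorted largest to smallest: 161, 62 bp.

161, 62 bp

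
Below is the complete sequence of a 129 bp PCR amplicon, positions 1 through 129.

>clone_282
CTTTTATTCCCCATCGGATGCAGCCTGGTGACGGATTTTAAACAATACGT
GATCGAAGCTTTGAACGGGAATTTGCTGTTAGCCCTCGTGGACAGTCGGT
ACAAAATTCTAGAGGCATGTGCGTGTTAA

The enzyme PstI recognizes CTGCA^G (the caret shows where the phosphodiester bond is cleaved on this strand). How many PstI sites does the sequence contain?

0

No occurrence of CTGCAG is present in the sequence.
PstI does not cut: 0 sites.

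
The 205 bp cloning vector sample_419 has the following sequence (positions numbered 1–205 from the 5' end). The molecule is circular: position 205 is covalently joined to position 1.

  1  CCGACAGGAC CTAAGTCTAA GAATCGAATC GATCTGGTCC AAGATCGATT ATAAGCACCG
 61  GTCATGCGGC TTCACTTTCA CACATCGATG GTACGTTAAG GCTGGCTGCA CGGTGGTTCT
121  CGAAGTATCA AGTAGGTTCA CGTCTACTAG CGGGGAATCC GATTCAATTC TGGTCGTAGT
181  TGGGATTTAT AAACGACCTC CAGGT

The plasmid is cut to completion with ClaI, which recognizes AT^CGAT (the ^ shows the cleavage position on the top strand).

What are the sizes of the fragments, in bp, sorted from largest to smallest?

ClaI sites (ATCGAT) start at positions 28, 44, 84.
ClaI cuts after base 2 of each site, so after positions 29, 45, 85.
Circular molecule, 3 cuts → 3 fragments:
  30–45 → 16 bp
  46–85 → 40 bp
  86–205 then 1–29 → 120 + 29 = 149 bp
Sorted largest to smallest: 149, 40, 16 bp.

149, 40, 16 bp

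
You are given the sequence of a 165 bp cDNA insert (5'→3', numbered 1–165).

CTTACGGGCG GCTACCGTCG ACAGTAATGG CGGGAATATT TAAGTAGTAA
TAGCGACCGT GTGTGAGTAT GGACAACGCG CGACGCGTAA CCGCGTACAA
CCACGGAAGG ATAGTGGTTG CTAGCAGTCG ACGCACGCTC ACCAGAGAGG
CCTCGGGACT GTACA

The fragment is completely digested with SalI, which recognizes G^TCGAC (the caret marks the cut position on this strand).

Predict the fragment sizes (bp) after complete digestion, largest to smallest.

SalI sites (GTCGAC) start at positions 17, 127.
SalI cuts after the first base of each site, so after positions 17, 127.
Linear molecule, 2 cuts → 3 fragments:
  1–17 → 17 bp
  18–127 → 110 bp
  128–165 → 38 bp
Sorted largest to smallest: 110, 38, 17 bp.

110, 38, 17 bp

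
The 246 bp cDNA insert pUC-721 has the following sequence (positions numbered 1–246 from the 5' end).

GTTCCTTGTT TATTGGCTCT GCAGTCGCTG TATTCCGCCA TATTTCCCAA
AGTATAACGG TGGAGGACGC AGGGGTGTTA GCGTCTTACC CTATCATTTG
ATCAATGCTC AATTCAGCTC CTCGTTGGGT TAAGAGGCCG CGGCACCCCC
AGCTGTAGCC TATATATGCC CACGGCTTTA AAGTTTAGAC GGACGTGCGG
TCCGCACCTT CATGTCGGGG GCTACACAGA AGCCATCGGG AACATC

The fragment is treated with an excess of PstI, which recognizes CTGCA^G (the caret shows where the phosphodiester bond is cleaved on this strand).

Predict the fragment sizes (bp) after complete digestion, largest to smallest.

The PstI site (CTGCAG) starts at position 19.
PstI cuts after base 5 of each site (before the last base), so after position 23.
Linear molecule, 1 cut → 2 fragments:
  1–23 → 23 bp
  24–246 → 223 bp
Sorted largest to smallest: 223, 23 bp.

223, 23 bp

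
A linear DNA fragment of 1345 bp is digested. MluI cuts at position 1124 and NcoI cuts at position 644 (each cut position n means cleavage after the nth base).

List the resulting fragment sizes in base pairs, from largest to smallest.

Combined cut positions (sorted): 644, 1124.
Linear molecule, 2 cuts → 3 fragments:
  644 − 0 = 644 bp
  1124 − 644 = 480 bp
  1345 − 1124 = 221 bp
Sorted largest to smallest: 644, 480, 221 bp.

644, 480, 221 bp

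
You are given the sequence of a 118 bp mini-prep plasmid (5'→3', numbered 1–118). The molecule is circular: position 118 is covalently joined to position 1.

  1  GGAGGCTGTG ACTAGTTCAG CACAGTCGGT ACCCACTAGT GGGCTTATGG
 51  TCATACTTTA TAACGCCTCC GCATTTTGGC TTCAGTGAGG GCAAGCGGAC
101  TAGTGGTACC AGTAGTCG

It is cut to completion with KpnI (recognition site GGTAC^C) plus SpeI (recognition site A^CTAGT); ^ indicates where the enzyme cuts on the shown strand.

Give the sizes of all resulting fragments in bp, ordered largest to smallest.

KpnI sites (GGTACC) start at positions 28, 105.
KpnI cuts after base 5 of each site (before the last base), so after positions 32, 109.
SpeI sites (ACTAGT) start at positions 11, 35, 99.
SpeI cuts after the first base of each site, so after positions 11, 35, 99.
Combined cut positions: 11, 32, 35, 99, 109.
Circular molecule, 5 cuts → 5 fragments:
  12–32 → 21 bp
  33–35 → 3 bp
  36–99 → 64 bp
  100–109 → 10 bp
  110–118 then 1–11 → 9 + 11 = 20 bp
Sorted largest to smallest: 64, 21, 20, 10, 3 bp.

64, 21, 20, 10, 3 bp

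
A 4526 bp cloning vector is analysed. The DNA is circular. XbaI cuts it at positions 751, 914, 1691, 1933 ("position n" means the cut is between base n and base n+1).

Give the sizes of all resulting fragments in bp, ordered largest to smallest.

3344, 777, 242, 163 bp

Circular molecule, 4 cuts → 4 fragments:
  914 − 751 = 163 bp
  1691 − 914 = 777 bp
  1933 − 1691 = 242 bp
  wrap: 4526 − 1933 + 751 = 3344 bp
Sorted largest to smallest: 3344, 777, 242, 163 bp.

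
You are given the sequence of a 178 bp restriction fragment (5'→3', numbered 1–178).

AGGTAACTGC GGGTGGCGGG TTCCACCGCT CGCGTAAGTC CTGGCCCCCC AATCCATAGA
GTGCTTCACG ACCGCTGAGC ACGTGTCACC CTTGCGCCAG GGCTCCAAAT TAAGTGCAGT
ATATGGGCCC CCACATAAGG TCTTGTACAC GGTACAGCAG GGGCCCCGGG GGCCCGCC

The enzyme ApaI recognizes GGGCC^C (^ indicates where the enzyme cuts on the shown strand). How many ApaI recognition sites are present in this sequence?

GGGCCC occurs starting at positions 125, 161, 170.
ApaI cuts at 3 sites.

3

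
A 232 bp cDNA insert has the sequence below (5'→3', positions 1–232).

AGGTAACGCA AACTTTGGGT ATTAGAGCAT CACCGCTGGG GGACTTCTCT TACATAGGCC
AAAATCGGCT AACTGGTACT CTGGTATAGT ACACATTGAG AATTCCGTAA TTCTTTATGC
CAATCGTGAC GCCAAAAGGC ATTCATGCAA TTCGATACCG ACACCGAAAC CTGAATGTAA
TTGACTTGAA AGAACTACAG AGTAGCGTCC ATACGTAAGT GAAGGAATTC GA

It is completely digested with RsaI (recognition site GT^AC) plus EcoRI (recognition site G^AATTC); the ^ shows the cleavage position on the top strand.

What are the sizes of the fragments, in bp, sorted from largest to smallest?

RsaI sites (GTAC) start at positions 76, 89.
RsaI cuts after base 2 of each site, so after positions 77, 90.
EcoRI sites (GAATTC) start at positions 100, 225.
EcoRI cuts after the first base of each site, so after positions 100, 225.
Combined cut positions: 77, 90, 100, 225.
Linear molecule, 4 cuts → 5 fragments:
  1–77 → 77 bp
  78–90 → 13 bp
  91–100 → 10 bp
  101–225 → 125 bp
  226–232 → 7 bp
Sorted largest to smallest: 125, 77, 13, 10, 7 bp.

125, 77, 13, 10, 7 bp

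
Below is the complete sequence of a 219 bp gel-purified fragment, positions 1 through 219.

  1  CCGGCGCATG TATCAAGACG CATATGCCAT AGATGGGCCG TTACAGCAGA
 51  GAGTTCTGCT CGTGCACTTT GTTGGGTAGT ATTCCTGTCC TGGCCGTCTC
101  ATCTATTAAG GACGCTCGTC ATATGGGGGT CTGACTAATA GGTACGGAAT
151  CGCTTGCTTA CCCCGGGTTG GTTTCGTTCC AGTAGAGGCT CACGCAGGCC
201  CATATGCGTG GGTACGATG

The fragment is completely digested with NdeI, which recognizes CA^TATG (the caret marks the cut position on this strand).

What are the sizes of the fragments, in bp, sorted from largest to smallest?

NdeI sites (CATATG) start at positions 21, 120, 201.
NdeI cuts after base 2 of each site, so after positions 22, 121, 202.
Linear molecule, 3 cuts → 4 fragments:
  1–22 → 22 bp
  23–121 → 99 bp
  122–202 → 81 bp
  203–219 → 17 bp
Sorted largest to smallest: 99, 81, 22, 17 bp.

99, 81, 22, 17 bp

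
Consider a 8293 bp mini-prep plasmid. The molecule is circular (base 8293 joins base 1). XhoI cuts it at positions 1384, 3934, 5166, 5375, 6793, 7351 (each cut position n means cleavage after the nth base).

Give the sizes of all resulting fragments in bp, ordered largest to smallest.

2550, 2326, 1418, 1232, 558, 209 bp

Circular molecule, 6 cuts → 6 fragments:
  3934 − 1384 = 2550 bp
  5166 − 3934 = 1232 bp
  5375 − 5166 = 209 bp
  6793 − 5375 = 1418 bp
  7351 − 6793 = 558 bp
  wrap: 8293 − 7351 + 1384 = 2326 bp
Sorted largest to smallest: 2550, 2326, 1418, 1232, 558, 209 bp.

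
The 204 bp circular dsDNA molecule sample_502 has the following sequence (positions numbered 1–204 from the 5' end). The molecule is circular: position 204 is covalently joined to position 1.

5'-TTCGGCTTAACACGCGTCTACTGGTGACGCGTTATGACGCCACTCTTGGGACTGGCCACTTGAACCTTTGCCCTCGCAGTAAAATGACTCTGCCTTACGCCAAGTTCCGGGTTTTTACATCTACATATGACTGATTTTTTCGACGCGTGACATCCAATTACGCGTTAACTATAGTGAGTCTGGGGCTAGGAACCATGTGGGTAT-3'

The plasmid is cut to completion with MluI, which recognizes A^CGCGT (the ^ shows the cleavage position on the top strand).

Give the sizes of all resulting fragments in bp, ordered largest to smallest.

MluI sites (ACGCGT) start at positions 12, 27, 143, 160.
MluI cuts after the first base of each site, so after positions 12, 27, 143, 160.
Circular molecule, 4 cuts → 4 fragments:
  13–27 → 15 bp
  28–143 → 116 bp
  144–160 → 17 bp
  161–204 then 1–12 → 44 + 12 = 56 bp
Sorted largest to smallest: 116, 56, 17, 15 bp.

116, 56, 17, 15 bp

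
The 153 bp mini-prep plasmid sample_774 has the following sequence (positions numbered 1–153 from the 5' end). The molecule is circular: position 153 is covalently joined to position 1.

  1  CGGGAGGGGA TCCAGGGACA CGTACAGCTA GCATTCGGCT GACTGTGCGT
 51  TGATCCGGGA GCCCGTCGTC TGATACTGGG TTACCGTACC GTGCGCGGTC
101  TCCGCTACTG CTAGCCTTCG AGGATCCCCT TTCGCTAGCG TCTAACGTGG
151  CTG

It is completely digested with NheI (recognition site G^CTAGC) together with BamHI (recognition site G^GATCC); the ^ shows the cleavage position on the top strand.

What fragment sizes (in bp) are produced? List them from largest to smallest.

83, 27, 19, 12, 12 bp

NheI sites (GCTAGC) start at positions 27, 110, 134.
NheI cuts after the first base of each site, so after positions 27, 110, 134.
BamHI sites (GGATCC) start at positions 8, 122.
BamHI cuts after the first base of each site, so after positions 8, 122.
Combined cut positions: 8, 27, 110, 122, 134.
Circular molecule, 5 cuts → 5 fragments:
  9–27 → 19 bp
  28–110 → 83 bp
  111–122 → 12 bp
  123–134 → 12 bp
  135–153 then 1–8 → 19 + 8 = 27 bp
Sorted largest to smallest: 83, 27, 19, 12, 12 bp.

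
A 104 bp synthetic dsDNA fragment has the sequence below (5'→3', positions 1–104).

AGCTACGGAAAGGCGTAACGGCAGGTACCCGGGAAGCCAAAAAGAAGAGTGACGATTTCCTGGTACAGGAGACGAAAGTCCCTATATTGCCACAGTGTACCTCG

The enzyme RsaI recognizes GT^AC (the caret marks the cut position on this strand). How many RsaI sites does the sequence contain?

GTAC occurs starting at positions 25, 63, 97.
RsaI cuts at 3 sites.

3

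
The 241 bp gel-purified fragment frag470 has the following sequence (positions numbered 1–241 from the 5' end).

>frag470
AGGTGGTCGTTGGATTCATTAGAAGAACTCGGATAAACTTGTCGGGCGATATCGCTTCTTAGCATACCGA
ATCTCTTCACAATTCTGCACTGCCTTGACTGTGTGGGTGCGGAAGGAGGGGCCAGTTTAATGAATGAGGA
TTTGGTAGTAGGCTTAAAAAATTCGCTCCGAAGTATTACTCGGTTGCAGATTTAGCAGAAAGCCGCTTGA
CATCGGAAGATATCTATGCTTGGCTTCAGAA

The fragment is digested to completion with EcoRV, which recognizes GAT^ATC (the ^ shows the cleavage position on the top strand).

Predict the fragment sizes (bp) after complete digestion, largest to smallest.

171, 50, 20 bp

EcoRV sites (GATATC) start at positions 48, 219.
EcoRV cuts after base 3 of each site, so after positions 50, 221.
Linear molecule, 2 cuts → 3 fragments:
  1–50 → 50 bp
  51–221 → 171 bp
  222–241 → 20 bp
Sorted largest to smallest: 171, 50, 20 bp.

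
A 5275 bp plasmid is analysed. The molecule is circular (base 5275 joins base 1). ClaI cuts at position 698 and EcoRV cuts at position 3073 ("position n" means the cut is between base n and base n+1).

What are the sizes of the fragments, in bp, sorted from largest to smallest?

2900, 2375 bp

Combined cut positions (sorted): 698, 3073.
Circular molecule, 2 cuts → 2 fragments:
  3073 − 698 = 2375 bp
  wrap: 5275 − 3073 + 698 = 2900 bp
Sorted largest to smallest: 2900, 2375 bp.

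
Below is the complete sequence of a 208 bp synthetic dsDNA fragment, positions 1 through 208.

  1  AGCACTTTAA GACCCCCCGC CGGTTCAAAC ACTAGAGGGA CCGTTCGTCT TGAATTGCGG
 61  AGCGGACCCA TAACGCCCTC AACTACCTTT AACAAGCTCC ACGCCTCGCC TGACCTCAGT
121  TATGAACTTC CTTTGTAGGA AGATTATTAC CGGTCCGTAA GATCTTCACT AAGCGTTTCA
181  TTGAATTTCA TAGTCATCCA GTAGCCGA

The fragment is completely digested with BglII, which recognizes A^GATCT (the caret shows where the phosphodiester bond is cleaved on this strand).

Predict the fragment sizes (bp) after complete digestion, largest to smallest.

160, 48 bp

The BglII site (AGATCT) starts at position 160.
BglII cuts after the first base of each site, so after position 160.
Linear molecule, 1 cut → 2 fragments:
  1–160 → 160 bp
  161–208 → 48 bp
Sorted largest to smallest: 160, 48 bp.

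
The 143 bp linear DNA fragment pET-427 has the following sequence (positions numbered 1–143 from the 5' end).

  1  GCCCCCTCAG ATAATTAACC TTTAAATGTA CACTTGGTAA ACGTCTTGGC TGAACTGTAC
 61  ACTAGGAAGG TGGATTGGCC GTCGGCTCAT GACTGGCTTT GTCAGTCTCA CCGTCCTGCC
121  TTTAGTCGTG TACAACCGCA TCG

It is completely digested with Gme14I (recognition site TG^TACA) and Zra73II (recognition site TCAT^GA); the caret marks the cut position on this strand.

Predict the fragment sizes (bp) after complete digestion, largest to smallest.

40, 33, 29, 28, 13 bp

Gme14I sites (TGTACA) start at positions 27, 56, 129.
Gme14I cuts after base 2 of each site, so after positions 28, 57, 130.
The Zra73II site (TCATGA) starts at position 87.
Zra73II cuts after base 4 of each site, so after position 90.
Combined cut positions: 28, 57, 90, 130.
Linear molecule, 4 cuts → 5 fragments:
  1–28 → 28 bp
  29–57 → 29 bp
  58–90 → 33 bp
  91–130 → 40 bp
  131–143 → 13 bp
Sorted largest to smallest: 40, 33, 29, 28, 13 bp.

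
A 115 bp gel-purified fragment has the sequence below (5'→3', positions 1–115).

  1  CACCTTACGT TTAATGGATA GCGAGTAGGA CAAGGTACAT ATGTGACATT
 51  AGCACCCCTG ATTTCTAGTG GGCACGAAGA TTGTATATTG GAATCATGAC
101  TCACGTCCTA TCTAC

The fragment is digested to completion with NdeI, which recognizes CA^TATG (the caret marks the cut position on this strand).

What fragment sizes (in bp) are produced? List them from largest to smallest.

The NdeI site (CATATG) starts at position 38.
NdeI cuts after base 2 of each site, so after position 39.
Linear molecule, 1 cut → 2 fragments:
  1–39 → 39 bp
  40–115 → 76 bp
Sorted largest to smallest: 76, 39 bp.

76, 39 bp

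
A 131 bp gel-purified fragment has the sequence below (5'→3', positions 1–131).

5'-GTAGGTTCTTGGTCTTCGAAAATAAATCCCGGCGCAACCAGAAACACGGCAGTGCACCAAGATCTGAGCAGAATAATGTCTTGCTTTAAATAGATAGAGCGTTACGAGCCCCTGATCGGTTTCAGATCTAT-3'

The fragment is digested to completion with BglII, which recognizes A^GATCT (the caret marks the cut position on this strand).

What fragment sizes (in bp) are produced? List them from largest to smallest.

BglII sites (AGATCT) start at positions 60, 124.
BglII cuts after the first base of each site, so after positions 60, 124.
Linear molecule, 2 cuts → 3 fragments:
  1–60 → 60 bp
  61–124 → 64 bp
  125–131 → 7 bp
Sorted largest to smallest: 64, 60, 7 bp.

64, 60, 7 bp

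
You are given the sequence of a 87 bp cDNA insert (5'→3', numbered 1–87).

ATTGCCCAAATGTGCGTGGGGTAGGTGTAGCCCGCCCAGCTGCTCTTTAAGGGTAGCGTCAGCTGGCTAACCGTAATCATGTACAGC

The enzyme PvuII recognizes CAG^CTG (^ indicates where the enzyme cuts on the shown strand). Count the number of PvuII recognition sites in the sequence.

CAGCTG occurs starting at positions 37, 60.
PvuII cuts at 2 sites.

2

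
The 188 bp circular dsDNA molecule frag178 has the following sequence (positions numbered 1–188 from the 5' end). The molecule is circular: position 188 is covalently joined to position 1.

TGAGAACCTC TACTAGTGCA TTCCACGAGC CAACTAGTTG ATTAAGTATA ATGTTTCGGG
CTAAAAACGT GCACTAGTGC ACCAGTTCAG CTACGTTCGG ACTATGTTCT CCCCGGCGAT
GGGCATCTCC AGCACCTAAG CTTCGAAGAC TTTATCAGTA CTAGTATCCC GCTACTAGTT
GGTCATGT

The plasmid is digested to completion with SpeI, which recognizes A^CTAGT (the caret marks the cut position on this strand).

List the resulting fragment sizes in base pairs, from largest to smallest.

87, 40, 26, 21, 14 bp

SpeI sites (ACTAGT) start at positions 12, 33, 73, 160, 174.
SpeI cuts after the first base of each site, so after positions 12, 33, 73, 160, 174.
Circular molecule, 5 cuts → 5 fragments:
  13–33 → 21 bp
  34–73 → 40 bp
  74–160 → 87 bp
  161–174 → 14 bp
  175–188 then 1–12 → 14 + 12 = 26 bp
Sorted largest to smallest: 87, 40, 26, 21, 14 bp.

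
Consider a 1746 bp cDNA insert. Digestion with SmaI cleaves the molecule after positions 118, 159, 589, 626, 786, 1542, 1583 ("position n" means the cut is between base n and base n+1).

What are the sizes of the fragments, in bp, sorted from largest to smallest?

756, 430, 163, 160, 118, 41, 41, 37 bp

Linear molecule, 7 cuts → 8 fragments:
  118 − 0 = 118 bp
  159 − 118 = 41 bp
  589 − 159 = 430 bp
  626 − 589 = 37 bp
  786 − 626 = 160 bp
  1542 − 786 = 756 bp
  1583 − 1542 = 41 bp
  1746 − 1583 = 163 bp
Sorted largest to smallest: 756, 430, 163, 160, 118, 41, 41, 37 bp.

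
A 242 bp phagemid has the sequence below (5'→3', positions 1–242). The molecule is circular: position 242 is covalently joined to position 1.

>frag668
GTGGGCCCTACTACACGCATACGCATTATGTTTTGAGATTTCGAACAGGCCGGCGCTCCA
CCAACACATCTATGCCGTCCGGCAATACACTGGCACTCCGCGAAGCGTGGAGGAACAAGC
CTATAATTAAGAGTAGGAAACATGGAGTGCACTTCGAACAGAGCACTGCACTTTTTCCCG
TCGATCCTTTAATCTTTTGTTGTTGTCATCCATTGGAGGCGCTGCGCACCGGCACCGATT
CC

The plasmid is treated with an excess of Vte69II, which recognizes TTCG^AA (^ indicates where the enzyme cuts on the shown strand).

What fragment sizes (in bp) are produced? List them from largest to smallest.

Vte69II sites (TTCGAA) start at positions 40, 153.
Vte69II cuts after base 4 of each site, so after positions 43, 156.
Circular molecule, 2 cuts → 2 fragments:
  44–156 → 113 bp
  157–242 then 1–43 → 86 + 43 = 129 bp
Sorted largest to smallest: 129, 113 bp.

129, 113 bp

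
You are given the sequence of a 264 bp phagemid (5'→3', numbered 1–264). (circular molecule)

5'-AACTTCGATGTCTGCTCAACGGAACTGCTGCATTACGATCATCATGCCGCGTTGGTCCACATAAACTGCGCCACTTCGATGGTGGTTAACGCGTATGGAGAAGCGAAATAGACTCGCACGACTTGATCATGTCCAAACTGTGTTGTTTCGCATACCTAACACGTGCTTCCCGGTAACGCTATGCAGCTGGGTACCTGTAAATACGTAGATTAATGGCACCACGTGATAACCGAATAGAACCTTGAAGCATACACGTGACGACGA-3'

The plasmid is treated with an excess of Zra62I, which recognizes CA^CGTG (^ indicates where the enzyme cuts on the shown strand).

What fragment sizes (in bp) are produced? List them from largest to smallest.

Zra62I sites (CACGTG) start at positions 160, 220, 252.
Zra62I cuts after base 2 of each site, so after positions 161, 221, 253.
Circular molecule, 3 cuts → 3 fragments:
  162–221 → 60 bp
  222–253 → 32 bp
  254–264 then 1–161 → 11 + 161 = 172 bp
Sorted largest to smallest: 172, 60, 32 bp.

172, 60, 32 bp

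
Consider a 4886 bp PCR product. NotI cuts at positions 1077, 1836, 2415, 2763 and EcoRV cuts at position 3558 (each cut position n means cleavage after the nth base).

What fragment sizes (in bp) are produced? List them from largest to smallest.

Combined cut positions (sorted): 1077, 1836, 2415, 2763, 3558.
Linear molecule, 5 cuts → 6 fragments:
  1077 − 0 = 1077 bp
  1836 − 1077 = 759 bp
  2415 − 1836 = 579 bp
  2763 − 2415 = 348 bp
  3558 − 2763 = 795 bp
  4886 − 3558 = 1328 bp
Sorted largest to smallest: 1328, 1077, 795, 759, 579, 348 bp.

1328, 1077, 795, 759, 579, 348 bp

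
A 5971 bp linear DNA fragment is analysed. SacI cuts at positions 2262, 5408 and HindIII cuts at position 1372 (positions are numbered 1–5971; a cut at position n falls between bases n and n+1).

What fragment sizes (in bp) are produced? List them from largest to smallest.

3146, 1372, 890, 563 bp

Combined cut positions (sorted): 1372, 2262, 5408.
Linear molecule, 3 cuts → 4 fragments:
  1372 − 0 = 1372 bp
  2262 − 1372 = 890 bp
  5408 − 2262 = 3146 bp
  5971 − 5408 = 563 bp
Sorted largest to smallest: 3146, 1372, 890, 563 bp.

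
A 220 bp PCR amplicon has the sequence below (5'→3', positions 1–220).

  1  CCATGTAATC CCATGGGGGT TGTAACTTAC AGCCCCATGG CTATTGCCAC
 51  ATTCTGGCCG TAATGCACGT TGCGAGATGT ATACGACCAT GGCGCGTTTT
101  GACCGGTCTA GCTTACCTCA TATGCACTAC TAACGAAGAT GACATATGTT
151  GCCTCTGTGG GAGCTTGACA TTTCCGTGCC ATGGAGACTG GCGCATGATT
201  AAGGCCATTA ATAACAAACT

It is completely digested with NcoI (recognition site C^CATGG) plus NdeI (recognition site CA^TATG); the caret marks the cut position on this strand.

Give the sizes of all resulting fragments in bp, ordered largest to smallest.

NcoI sites (CCATGG) start at positions 11, 35, 87, 179.
NcoI cuts after the first base of each site, so after positions 11, 35, 87, 179.
NdeI sites (CATATG) start at positions 119, 143.
NdeI cuts after base 2 of each site, so after positions 120, 144.
Combined cut positions: 11, 35, 87, 120, 144, 179.
Linear molecule, 6 cuts → 7 fragments:
  1–11 → 11 bp
  12–35 → 24 bp
  36–87 → 52 bp
  88–120 → 33 bp
  121–144 → 24 bp
  145–179 → 35 bp
  180–220 → 41 bp
Sorted largest to smallest: 52, 41, 35, 33, 24, 24, 11 bp.

52, 41, 35, 33, 24, 24, 11 bp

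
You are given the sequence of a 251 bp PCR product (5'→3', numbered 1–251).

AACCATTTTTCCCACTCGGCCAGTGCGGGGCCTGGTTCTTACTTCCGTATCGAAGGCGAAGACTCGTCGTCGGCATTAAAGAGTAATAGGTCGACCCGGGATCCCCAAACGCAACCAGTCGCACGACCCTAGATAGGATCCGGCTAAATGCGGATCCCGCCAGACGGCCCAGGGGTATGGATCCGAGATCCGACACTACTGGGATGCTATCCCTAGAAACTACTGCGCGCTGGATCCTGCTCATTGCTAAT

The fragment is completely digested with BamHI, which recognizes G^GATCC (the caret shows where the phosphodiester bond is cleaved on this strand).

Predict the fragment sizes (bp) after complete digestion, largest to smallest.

99, 53, 37, 27, 19, 16 bp

BamHI sites (GGATCC) start at positions 99, 136, 152, 179, 232.
BamHI cuts after the first base of each site, so after positions 99, 136, 152, 179, 232.
Linear molecule, 5 cuts → 6 fragments:
  1–99 → 99 bp
  100–136 → 37 bp
  137–152 → 16 bp
  153–179 → 27 bp
  180–232 → 53 bp
  233–251 → 19 bp
Sorted largest to smallest: 99, 53, 37, 27, 19, 16 bp.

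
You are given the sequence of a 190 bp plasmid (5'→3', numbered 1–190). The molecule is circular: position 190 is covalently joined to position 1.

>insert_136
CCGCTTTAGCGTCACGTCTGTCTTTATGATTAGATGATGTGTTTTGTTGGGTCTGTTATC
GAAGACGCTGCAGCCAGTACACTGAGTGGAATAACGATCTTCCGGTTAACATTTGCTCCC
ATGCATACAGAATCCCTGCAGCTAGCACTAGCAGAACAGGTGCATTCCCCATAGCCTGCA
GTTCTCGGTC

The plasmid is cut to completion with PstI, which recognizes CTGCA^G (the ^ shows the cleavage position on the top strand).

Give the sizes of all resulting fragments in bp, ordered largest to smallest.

PstI sites (CTGCAG) start at positions 68, 136, 176.
PstI cuts after base 5 of each site (before the last base), so after positions 72, 140, 180.
Circular molecule, 3 cuts → 3 fragments:
  73–140 → 68 bp
  141–180 → 40 bp
  181–190 then 1–72 → 10 + 72 = 82 bp
Sorted largest to smallest: 82, 68, 40 bp.

82, 68, 40 bp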